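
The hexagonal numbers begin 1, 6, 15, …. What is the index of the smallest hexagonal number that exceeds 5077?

51

Solve n(2n−1) > 5077 for integer n.
The largest n with value ≤ 5077 is 50 (since 4950 ≤ 5077 < 5151), so the first above is n = 51, value 5151.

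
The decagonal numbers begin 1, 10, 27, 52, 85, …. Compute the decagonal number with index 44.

The 44th decagonal number is n(4n−3) with n = 44.
44·(4·44 − 3) = 44·173 = 7612.

7612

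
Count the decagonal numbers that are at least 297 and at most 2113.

15

The n-th decagonal number is n(4n−3).
Smallest index with value ≥ 297: n = 9 (giving 297).
Largest index with value ≤ 2113: n = 23 (giving 2047).
Indices 9 through 23: 15 terms.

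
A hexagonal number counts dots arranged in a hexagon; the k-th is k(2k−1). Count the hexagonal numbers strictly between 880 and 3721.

The n-th hexagonal number is n(2n−1).
Smallest index with value > 880: n = 22 (giving 946).
Largest index with value < 3721: n = 43 (giving 3655).
Indices 22 through 43: 22 terms.

22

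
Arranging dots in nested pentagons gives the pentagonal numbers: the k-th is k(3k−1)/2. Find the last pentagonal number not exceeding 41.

Solve n(3n−1)/2 ≤ 41 for integer n.
n = 5 gives 35 ≤ 41, while n = 6 gives 51 > 41; so the answer is 35.

35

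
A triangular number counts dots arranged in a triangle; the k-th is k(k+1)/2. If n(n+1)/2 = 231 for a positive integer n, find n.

Set n(n+1)/2 = 231, giving n² + n − 462 = 0.
The discriminant is 1 + 8·231 = 1849, and √1849 = 43.
So n = (-1 + 43) / 2 = 42/2 = 21.

21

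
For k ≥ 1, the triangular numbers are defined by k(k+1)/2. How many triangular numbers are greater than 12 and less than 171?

13

The n-th triangular number is n(n+1)/2.
Smallest index with value > 12: n = 5 (giving 15).
Largest index with value < 171: n = 17 (giving 153).
Indices 5 through 17: 13 terms.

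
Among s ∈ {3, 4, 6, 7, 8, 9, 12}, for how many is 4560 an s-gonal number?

2

s = 3: P(3, 95) = 4560. ✓
s = 4: P(4, 67) = 4489 and P(4, 68) = 4624; 4560 is not s-gonal.
s = 6: P(6, 48) = 4560. ✓
s = 7: P(7, 43) = 4558 and P(7, 44) = 4774; 4560 is not s-gonal.
s = 8: P(8, 39) = 4485 and P(8, 40) = 4720; 4560 is not s-gonal.
s = 9: P(9, 36) = 4446 and P(9, 37) = 4699; 4560 is not s-gonal.
s = 12: P(12, 30) = 4380 and P(12, 31) = 4681; 4560 is not s-gonal.
Hits: s ∈ {3, 6} → 2.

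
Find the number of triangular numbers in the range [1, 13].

4

The n-th triangular number is n(n+1)/2.
Smallest index with value ≥ 1: n = 1 (giving 1).
Largest index with value ≤ 13: n = 4 (giving 10).
Indices 1 through 4: 4 terms.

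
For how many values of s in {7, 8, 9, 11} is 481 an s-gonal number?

s = 7: P(7, 14) = 469 and P(7, 15) = 540; 481 is not s-gonal.
s = 8: P(8, 13) = 481. ✓
s = 9: P(9, 12) = 474 and P(9, 13) = 559; 481 is not s-gonal.
s = 11: P(11, 10) = 415 and P(11, 11) = 506; 481 is not s-gonal.
Hits: s ∈ {8} → 1.

1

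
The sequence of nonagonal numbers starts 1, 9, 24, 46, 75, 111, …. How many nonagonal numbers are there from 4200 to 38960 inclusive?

71

The n-th nonagonal number is n(7n−5)/2.
Smallest index with value ≥ 4200: n = 35 (giving 4200).
Largest index with value ≤ 38960: n = 105 (giving 38325).
Indices 35 through 105: 71 terms.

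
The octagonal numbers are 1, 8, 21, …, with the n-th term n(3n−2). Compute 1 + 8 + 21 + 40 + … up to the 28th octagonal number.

Σ i(3i−2) = 3Σi² − 2Σi over i = 1..28.
Σi = 406 and Σi² = 7714.
3·7714 − 2·406 = 22330.

22330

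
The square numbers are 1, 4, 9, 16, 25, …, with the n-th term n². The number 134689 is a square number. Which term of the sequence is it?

We need n² = 134689, so n = √134689 = 367.

367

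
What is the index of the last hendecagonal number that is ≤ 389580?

Solve n(9n−7)/2 ≤ 389580 for integer n.
n = 294 gives 387933 ≤ 389580, while n = 295 gives 390580 > 389580; so the answer is index 294.

294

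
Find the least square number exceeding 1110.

Solve n² > 1110 for integer n.
The largest n with value ≤ 1110 is 33 (since 1089 ≤ 1110 < 1156), so the first above is n = 34, value 1156.

1156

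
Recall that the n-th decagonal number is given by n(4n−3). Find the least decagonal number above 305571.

306085

Solve n(4n−3) > 305571 for integer n.
The largest n with value ≤ 305571 is 276 (since 303876 ≤ 305571 < 306085), so the first above is n = 277, value 306085.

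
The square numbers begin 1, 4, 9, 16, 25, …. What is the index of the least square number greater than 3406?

Solve n² > 3406 for integer n.
The largest n with value ≤ 3406 is 58 (since 3364 ≤ 3406 < 3481), so the first above is n = 59, value 3481.

59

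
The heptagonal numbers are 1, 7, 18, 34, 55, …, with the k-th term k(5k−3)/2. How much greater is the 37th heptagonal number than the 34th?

528

37·(5·37 − 3)/2 = 3367 and 34·(5·34 − 3)/2 = 2839.
Difference: 3367 − 2839 = 528.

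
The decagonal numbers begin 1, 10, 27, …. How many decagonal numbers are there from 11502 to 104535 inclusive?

109

The n-th decagonal number is n(4n−3).
Smallest index with value ≥ 11502: n = 54 (giving 11502).
Largest index with value ≤ 104535: n = 162 (giving 104490).
Indices 54 through 162: 109 terms.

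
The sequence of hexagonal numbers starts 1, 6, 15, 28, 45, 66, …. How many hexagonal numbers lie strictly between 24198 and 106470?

The n-th hexagonal number is n(2n−1).
Smallest index with value > 24198: n = 111 (giving 24531).
Largest index with value < 106470: n = 230 (giving 105570).
Indices 111 through 230: 120 terms.

120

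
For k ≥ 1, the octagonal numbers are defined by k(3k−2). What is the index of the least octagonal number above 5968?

45

Solve n(3n−2) > 5968 for integer n.
The largest n with value ≤ 5968 is 44 (since 5720 ≤ 5968 < 5985), so the first above is n = 45, value 5985.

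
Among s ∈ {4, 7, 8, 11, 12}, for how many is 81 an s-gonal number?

2

s = 4: P(4, 9) = 81. ✓
s = 7: P(7, 6) = 81. ✓
s = 8: P(8, 5) = 65 and P(8, 6) = 96; 81 is not s-gonal.
s = 11: P(11, 4) = 58 and P(11, 5) = 95; 81 is not s-gonal.
s = 12: P(12, 4) = 64 and P(12, 5) = 105; 81 is not s-gonal.
Hits: s ∈ {4, 7} → 2.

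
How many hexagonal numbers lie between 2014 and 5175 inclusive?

20

The n-th hexagonal number is n(2n−1).
Smallest index with value ≥ 2014: n = 32 (giving 2016).
Largest index with value ≤ 5175: n = 51 (giving 5151).
Indices 32 through 51: 20 terms.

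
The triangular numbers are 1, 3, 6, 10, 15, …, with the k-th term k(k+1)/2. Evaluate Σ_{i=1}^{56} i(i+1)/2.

Σ i(i+1)/2 = (Σi² + Σi) / 2 over i = 1..56.
Σi = 1596 and Σi² = 60116.
(1·60116 + 1·1596) / 2 = 61712/2 = 30856.

30856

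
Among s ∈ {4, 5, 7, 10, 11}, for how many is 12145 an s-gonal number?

1

s = 4: P(4, 110) = 12100 and P(4, 111) = 12321; 12145 is not s-gonal.
s = 5: P(5, 90) = 12105 and P(5, 91) = 12376; 12145 is not s-gonal.
s = 7: P(7, 70) = 12145. ✓
s = 10: P(10, 55) = 11935 and P(10, 56) = 12376; 12145 is not s-gonal.
s = 11: P(11, 52) = 11986 and P(11, 53) = 12455; 12145 is not s-gonal.
Hits: s ∈ {7} → 1.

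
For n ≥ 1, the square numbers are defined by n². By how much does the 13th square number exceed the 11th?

13² = 169 and 11² = 121.
Difference: 169 − 121 = 48.

48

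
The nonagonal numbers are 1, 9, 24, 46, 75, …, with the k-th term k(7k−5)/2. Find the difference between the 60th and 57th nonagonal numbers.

1221

60·(7·60 − 5)/2 = 12450 and 57·(7·57 − 5)/2 = 11229.
Difference: 12450 − 11229 = 1221.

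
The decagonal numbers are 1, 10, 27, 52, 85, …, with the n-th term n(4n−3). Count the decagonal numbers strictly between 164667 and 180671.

9

The n-th decagonal number is n(4n−3).
Smallest index with value > 164667: n = 204 (giving 165852).
Largest index with value < 180671: n = 212 (giving 179140).
Indices 204 through 212: 9 terms.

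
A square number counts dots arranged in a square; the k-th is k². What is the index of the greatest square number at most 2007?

Solve n² ≤ 2007 for integer n.
n = 44 gives 1936 ≤ 2007, while n = 45 gives 2025 > 2007; so the answer is index 44.

44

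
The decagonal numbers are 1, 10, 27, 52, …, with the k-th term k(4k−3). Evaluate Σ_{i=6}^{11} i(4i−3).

1651

Σ i(4i−3) = 4Σi² − 3Σi over i = 6..11.
Σi = 66 − 15 = 51 and Σi² = 506 − 55 = 451.
4·451 − 3·51 = 1651.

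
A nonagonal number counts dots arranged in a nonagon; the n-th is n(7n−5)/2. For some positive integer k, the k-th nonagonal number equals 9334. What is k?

Set n(7n−5)/2 = 9334, giving 7n² − 5n − 18668 = 0.
So n = (5 + 723) / 14 = 728/14 = 52.

52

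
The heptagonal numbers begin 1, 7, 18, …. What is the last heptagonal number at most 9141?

Solve n(5n−3)/2 ≤ 9141 for integer n.
n = 60 gives 8910 ≤ 9141, while n = 61 gives 9211 > 9141; so the answer is 8910.

8910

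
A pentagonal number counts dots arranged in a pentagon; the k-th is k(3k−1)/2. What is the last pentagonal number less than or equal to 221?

Solve n(3n−1)/2 ≤ 221 for integer n.
n = 12 gives 210 ≤ 221, while n = 13 gives 247 > 221; so the answer is 210.

210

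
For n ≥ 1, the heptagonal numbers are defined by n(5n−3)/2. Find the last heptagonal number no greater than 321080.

Solve n(5n−3)/2 ≤ 321080 for integer n.
n = 358 gives 319873 ≤ 321080, while n = 359 gives 321664 > 321080; so the answer is 319873.

319873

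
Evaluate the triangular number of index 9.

45

The 9th triangular number is n(n+1)/2 with n = 9.
9·10/2 = 90/2 = 45.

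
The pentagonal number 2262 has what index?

Set n(3n−1)/2 = 2262, giving 3n² − n − 4524 = 0.
The discriminant is 1 + 24·2262 = 54289, and √54289 = 233.
So n = (1 + 233) / 6 = 234/6 = 39.

39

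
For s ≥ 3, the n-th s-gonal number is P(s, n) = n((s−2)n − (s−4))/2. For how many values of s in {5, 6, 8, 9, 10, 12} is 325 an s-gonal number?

s = 5: P(5, 14) = 287 and P(5, 15) = 330; 325 is not s-gonal.
s = 6: P(6, 13) = 325. ✓
s = 8: P(8, 10) = 280 and P(8, 11) = 341; 325 is not s-gonal.
s = 9: P(9, 10) = 325. ✓
s = 10: P(10, 9) = 297 and P(10, 10) = 370; 325 is not s-gonal.
s = 12: P(12, 8) = 288 and P(12, 9) = 369; 325 is not s-gonal.
Hits: s ∈ {6, 9} → 2.

2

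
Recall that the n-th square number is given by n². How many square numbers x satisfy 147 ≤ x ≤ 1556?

The n-th square number is n².
Smallest index with value ≥ 147: n = 13 (giving 169).
Largest index with value ≤ 1556: n = 39 (giving 1521).
Indices 13 through 39: 27 terms.

27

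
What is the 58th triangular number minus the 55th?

171

58·59/2 = 1711 and 55·56/2 = 1540.
Difference: 1711 − 1540 = 171.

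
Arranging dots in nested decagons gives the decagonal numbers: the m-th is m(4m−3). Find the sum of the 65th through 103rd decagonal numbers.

1110668

Σ i(4i−3) = 4Σi² − 3Σi over i = 65..103.
Σi = 5356 − 2080 = 3276 and Σi² = 369564 − 89440 = 280124.
4·280124 − 3·3276 = 1110668.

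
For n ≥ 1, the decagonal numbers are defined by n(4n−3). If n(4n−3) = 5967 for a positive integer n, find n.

39

Set n(4n−3) = 5967, giving 4n² − 3n − 5967 = 0.
So n = (3 + 309) / 8 = 312/8 = 39.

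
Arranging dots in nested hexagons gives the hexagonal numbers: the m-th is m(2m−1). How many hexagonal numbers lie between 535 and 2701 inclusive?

21

The n-th hexagonal number is n(2n−1).
Smallest index with value ≥ 535: n = 17 (giving 561).
Largest index with value ≤ 2701: n = 37 (giving 2701).
Indices 17 through 37: 21 terms.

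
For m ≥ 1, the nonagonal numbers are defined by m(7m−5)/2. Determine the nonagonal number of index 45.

6975

The 45th nonagonal number is n(7n−5)/2 with n = 45.
45·(7·45 − 5)/2 = 45·310/2 = 45·155 = 6975.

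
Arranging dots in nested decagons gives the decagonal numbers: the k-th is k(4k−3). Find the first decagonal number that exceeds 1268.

Solve n(4n−3) > 1268 for integer n.
The largest n with value ≤ 1268 is 18 (since 1242 ≤ 1268 < 1387), so the first above is n = 19, value 1387.

1387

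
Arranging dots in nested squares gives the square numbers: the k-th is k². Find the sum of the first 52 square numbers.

Σ_{i=1}^{52} i² = 52·53·105/6 = 48230.

48230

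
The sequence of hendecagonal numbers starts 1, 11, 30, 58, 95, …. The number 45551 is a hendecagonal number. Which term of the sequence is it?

Set n(9n−7)/2 = 45551, giving 9n² − 7n − 91102 = 0.
So n = (7 + 1811) / 18 = 1818/18 = 101.

101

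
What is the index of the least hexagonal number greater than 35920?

Solve n(2n−1) > 35920 for integer n.
The largest n with value ≤ 35920 is 134 (since 35778 ≤ 35920 < 36315), so the first above is n = 135, value 36315.

135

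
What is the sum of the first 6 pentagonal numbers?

126

Σ i(3i−1)/2 = (3Σi² − Σi) / 2 over i = 1..6.
Σi = 21 and Σi² = 91.
(3·91 − 1·21) / 2 = 252/2 = 126.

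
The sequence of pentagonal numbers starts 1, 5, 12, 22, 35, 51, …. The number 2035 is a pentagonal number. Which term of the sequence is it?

Set n(3n−1)/2 = 2035, giving 3n² − n − 4070 = 0.
The discriminant is 1 + 24·2035 = 48841, and √48841 = 221.
So n = (1 + 221) / 6 = 222/6 = 37.

37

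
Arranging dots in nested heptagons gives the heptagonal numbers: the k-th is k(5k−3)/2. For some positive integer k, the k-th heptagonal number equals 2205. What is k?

Set n(5n−3)/2 = 2205, giving 5n² − 3n − 4410 = 0.
The discriminant is 9 + 40·2205 = 88209, and √88209 = 297.
So n = (3 + 297) / 10 = 300/10 = 30.

30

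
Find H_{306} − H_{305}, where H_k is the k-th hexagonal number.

1221

Consecutive hexagonal numbers differ by 4n − 3: here 4·306 − 3 = 1221.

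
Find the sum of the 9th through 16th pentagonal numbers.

1888

Σ i(3i−1)/2 = (3Σi² − Σi) / 2 over i = 9..16.
Σi = 136 − 36 = 100 and Σi² = 1496 − 204 = 1292.
(3·1292 − 1·100) / 2 = 3776/2 = 1888.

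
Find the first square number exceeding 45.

49

Solve n² > 45 for integer n.
The largest n with value ≤ 45 is 6 (since 36 ≤ 45 < 49), so the first above is n = 7, value 49.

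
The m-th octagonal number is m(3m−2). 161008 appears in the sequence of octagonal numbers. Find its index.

Set n(3n−2) = 161008, giving 3n² − 2n − 161008 = 0.
So n = (2 + 1390) / 6 = 1392/6 = 232.

232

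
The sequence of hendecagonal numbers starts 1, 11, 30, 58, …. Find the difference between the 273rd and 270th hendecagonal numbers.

7320

273·(9·273 − 7)/2 = 334425 and 270·(9·270 − 7)/2 = 327105.
Difference: 334425 − 327105 = 7320.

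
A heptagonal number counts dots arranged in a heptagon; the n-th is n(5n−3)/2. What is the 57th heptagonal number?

8037

57·(5·57 − 3)/2 = 57·282/2 = 57·141 = 8037.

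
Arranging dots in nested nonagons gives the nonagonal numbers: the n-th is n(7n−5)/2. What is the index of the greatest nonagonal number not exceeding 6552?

Solve n(7n−5)/2 ≤ 6552 for integer n.
n = 43 gives 6364 ≤ 6552, while n = 44 gives 6666 > 6552; so the answer is index 43.

43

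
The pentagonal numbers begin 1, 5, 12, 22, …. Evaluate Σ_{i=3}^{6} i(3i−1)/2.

120

Σ i(3i−1)/2 = (3Σi² − Σi) / 2 over i = 3..6.
Σi = 21 − 3 = 18 and Σi² = 91 − 5 = 86.
(3·86 − 1·18) / 2 = 240/2 = 120.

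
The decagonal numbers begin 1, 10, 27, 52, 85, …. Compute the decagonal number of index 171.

116451

171·(4·171 − 3) = 171·681 = 116451.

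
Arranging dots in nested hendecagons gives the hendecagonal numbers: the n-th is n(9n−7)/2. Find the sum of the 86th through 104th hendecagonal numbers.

Σ i(9i−7)/2 = (9Σi² − 7Σi) / 2 over i = 86..104.
Σi = 5460 − 3655 = 1805 and Σi² = 380380 − 208335 = 172045.
(9·172045 − 7·1805) / 2 = 1535770/2 = 767885.

767885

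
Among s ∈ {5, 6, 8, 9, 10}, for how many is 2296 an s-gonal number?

s = 5: P(5, 39) = 2262 and P(5, 40) = 2380; 2296 is not s-gonal.
s = 6: P(6, 34) = 2278 and P(6, 35) = 2415; 2296 is not s-gonal.
s = 8: P(8, 28) = 2296. ✓
s = 9: P(9, 25) = 2125 and P(9, 26) = 2301; 2296 is not s-gonal.
s = 10: P(10, 24) = 2232 and P(10, 25) = 2425; 2296 is not s-gonal.
Hits: s ∈ {8} → 1.

1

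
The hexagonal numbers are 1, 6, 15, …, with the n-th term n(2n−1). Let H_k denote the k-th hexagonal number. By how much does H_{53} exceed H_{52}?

Consecutive hexagonal numbers differ by 4n − 3: here 4·53 − 3 = 209.

209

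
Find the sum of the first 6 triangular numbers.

56

Σ i(i+1)/2 = (Σi² + Σi) / 2 over i = 1..6.
Σi = 21 and Σi² = 91.
(1·91 + 1·21) / 2 = 112/2 = 56.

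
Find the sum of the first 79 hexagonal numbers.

331800

Σ i(2i−1) = 2Σi² − Σi over i = 1..79.
Σi = 3160 and Σi² = 167480.
2·167480 − 1·3160 = 331800.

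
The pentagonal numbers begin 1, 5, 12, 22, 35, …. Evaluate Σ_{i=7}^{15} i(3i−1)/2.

1674

Σ i(3i−1)/2 = (3Σi² − Σi) / 2 over i = 7..15.
Σi = 120 − 21 = 99 and Σi² = 1240 − 91 = 1149.
(3·1149 − 1·99) / 2 = 3348/2 = 1674.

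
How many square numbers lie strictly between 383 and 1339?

17

The n-th square number is n².
Smallest index with value > 383: n = 20 (giving 400).
Largest index with value < 1339: n = 36 (giving 1296).
Indices 20 through 36: 17 terms.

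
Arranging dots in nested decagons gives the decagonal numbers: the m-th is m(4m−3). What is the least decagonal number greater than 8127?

Solve n(4n−3) > 8127 for integer n.
The largest n with value ≤ 8127 is 45 (since 7965 ≤ 8127 < 8326), so the first above is n = 46, value 8326.

8326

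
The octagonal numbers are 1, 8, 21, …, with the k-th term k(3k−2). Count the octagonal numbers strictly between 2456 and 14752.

The n-th octagonal number is n(3n−2).
Smallest index with value > 2456: n = 29 (giving 2465).
Largest index with value < 14752: n = 70 (giving 14560).
Indices 29 through 70: 42 terms.

42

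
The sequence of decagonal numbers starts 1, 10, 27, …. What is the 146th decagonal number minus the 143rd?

3459

146·(4·146 − 3) = 84826 and 143·(4·143 − 3) = 81367.
Difference: 84826 − 81367 = 3459.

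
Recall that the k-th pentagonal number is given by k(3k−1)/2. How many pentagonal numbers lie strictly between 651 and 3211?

The n-th pentagonal number is n(3n−1)/2.
Smallest index with value > 651: n = 22 (giving 715).
Largest index with value < 3211: n = 46 (giving 3151).
Indices 22 through 46: 25 terms.

25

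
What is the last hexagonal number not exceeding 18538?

18336

Solve n(2n−1) ≤ 18538 for integer n.
n = 96 gives 18336 ≤ 18538, while n = 97 gives 18721 > 18538; so the answer is 18336.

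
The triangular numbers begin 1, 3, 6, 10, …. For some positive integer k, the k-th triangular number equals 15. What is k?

Set n(n+1)/2 = 15, giving n² + n − 30 = 0.
The discriminant is 1 + 8·15 = 121, and √121 = 11.
So n = (-1 + 11) / 2 = 10/2 = 5.

5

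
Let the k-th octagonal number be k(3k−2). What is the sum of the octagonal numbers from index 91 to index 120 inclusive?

1002135

Σ i(3i−2) = 3Σi² − 2Σi over i = 91..120.
Σi = 7260 − 4095 = 3165 and Σi² = 583220 − 247065 = 336155.
3·336155 − 2·3165 = 1002135.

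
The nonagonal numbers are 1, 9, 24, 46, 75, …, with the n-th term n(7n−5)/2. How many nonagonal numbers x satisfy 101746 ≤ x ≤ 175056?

54

The n-th nonagonal number is n(7n−5)/2.
Smallest index with value ≥ 101746: n = 171 (giving 101916).
Largest index with value ≤ 175056: n = 224 (giving 175056).
Indices 171 through 224: 54 terms.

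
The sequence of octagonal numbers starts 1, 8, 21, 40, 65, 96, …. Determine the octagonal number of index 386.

446216

386·(3·386 − 2) = 386·1156 = 446216.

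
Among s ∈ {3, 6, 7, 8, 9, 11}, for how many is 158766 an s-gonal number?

s = 3: P(3, 563) = 158766. ✓
s = 6: P(6, 282) = 158766. ✓
s = 7: P(7, 252) = 158382 and P(7, 253) = 159643; 158766 is not s-gonal.
s = 8: P(8, 230) = 158240 and P(8, 231) = 159621; 158766 is not s-gonal.
s = 9: P(9, 213) = 158259 and P(9, 214) = 159751; 158766 is not s-gonal.
s = 11: P(11, 188) = 158390 and P(11, 189) = 160083; 158766 is not s-gonal.
Hits: s ∈ {3, 6} → 2.

2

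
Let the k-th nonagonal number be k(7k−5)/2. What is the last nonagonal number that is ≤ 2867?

2674

Solve n(7n−5)/2 ≤ 2867 for integer n.
n = 28 gives 2674 ≤ 2867, while n = 29 gives 2871 > 2867; so the answer is 2674.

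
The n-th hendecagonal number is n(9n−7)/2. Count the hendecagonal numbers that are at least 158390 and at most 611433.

The n-th hendecagonal number is n(9n−7)/2.
Smallest index with value ≥ 158390: n = 188 (giving 158390).
Largest index with value ≤ 611433: n = 369 (giving 611433).
Indices 188 through 369: 182 terms.

182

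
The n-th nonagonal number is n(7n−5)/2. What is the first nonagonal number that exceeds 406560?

408519

Solve n(7n−5)/2 > 406560 for integer n.
The largest n with value ≤ 406560 is 341 (since 406131 ≤ 406560 < 408519), so the first above is n = 342, value 408519.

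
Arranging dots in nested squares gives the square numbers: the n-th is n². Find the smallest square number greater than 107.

Solve n² > 107 for integer n.
The largest n with value ≤ 107 is 10 (since 100 ≤ 107 < 121), so the first above is n = 11, value 121.

121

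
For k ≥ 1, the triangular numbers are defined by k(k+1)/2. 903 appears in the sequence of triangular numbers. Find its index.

Set n(n+1)/2 = 903, giving n² + n − 1806 = 0.
The discriminant is 1 + 8·903 = 7225, and √7225 = 85.
So n = (-1 + 85) / 2 = 84/2 = 42.
Check: 42·43/2 = 903. ✓

42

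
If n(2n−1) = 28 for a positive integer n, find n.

4

Set n(2n−1) = 28, giving 2n² − n − 28 = 0.
So n = (1 + 15) / 4 = 16/4 = 4.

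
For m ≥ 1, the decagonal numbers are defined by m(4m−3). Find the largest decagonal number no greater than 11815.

Solve n(4n−3) ≤ 11815 for integer n.
n = 54 gives 11502 ≤ 11815, while n = 55 gives 11935 > 11815; so the answer is 11502.

11502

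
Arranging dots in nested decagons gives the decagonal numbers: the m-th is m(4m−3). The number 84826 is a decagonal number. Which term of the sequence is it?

146

Set n(4n−3) = 84826, giving 4n² − 3n − 84826 = 0.
So n = (3 + 1165) / 8 = 1168/8 = 146.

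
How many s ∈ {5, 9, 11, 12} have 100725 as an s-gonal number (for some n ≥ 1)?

2

s = 5: P(5, 259) = 100492 and P(5, 260) = 101270; 100725 is not s-gonal.
s = 9: P(9, 170) = 100725. ✓
s = 11: P(11, 150) = 100725. ✓
s = 12: P(12, 142) = 100252 and P(12, 143) = 101673; 100725 is not s-gonal.
Hits: s ∈ {9, 11} → 2.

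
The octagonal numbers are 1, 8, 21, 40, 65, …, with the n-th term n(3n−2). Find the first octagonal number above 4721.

Solve n(3n−2) > 4721 for integer n.
The largest n with value ≤ 4721 is 40 (since 4720 ≤ 4721 < 4961), so the first above is n = 41, value 4961.

4961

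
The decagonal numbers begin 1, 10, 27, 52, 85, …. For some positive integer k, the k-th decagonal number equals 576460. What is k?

380

Set n(4n−3) = 576460, giving 4n² − 3n − 576460 = 0.
So n = (3 + 3037) / 8 = 3040/8 = 380.
Check: 380·(4·380 − 3) = 576460. ✓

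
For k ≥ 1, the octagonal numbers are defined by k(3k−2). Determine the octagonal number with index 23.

The 23rd octagonal number is n(3n−2) with n = 23.
23·(3·23 − 2) = 23·67 = 1541.

1541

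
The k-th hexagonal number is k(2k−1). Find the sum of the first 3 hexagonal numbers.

Σ i(2i−1) = 2Σi² − Σi over i = 1..3.
Σi = 6 and Σi² = 14.
2·14 − 1·6 = 22.

22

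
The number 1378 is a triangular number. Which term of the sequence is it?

52

Set n(n+1)/2 = 1378, giving n² + n − 2756 = 0.
The discriminant is 1 + 8·1378 = 11025, and √11025 = 105.
So n = (-1 + 105) / 2 = 104/2 = 52.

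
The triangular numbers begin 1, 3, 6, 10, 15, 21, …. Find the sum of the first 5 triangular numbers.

35

Σ i(i+1)/2 = (Σi² + Σi) / 2 over i = 1..5.
Σi = 15 and Σi² = 55.
(1·55 + 1·15) / 2 = 70/2 = 35.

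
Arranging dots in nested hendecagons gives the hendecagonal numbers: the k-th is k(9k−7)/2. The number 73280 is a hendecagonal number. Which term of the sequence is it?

128

Set n(9n−7)/2 = 73280, giving 9n² − 7n − 146560 = 0.
The discriminant is 49 + 72·73280 = 5276209, and √5276209 = 2297.
So n = (7 + 2297) / 18 = 2304/18 = 128.
Check: 128·(9·128 − 7)/2 = 73280. ✓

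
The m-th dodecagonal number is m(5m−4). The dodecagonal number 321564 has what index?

254

Set n(5n−4) = 321564, giving 5n² − 4n − 321564 = 0.
The discriminant is 16 + 20·321564 = 6431296, and √6431296 = 2536.
So n = (4 + 2536) / 10 = 2540/10 = 254.
Check: 254·(5·254 − 4) = 321564. ✓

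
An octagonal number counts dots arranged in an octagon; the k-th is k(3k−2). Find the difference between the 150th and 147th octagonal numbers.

150·(3·150 − 2) = 67200 and 147·(3·147 − 2) = 64533.
Difference: 67200 − 64533 = 2667.

2667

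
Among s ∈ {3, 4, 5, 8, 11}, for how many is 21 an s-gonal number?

s = 3: P(3, 6) = 21. ✓
s = 4: P(4, 4) = 16 and P(4, 5) = 25; 21 is not s-gonal.
s = 5: P(5, 3) = 12 and P(5, 4) = 22; 21 is not s-gonal.
s = 8: P(8, 3) = 21. ✓
s = 11: P(11, 2) = 11 and P(11, 3) = 30; 21 is not s-gonal.
Hits: s ∈ {3, 8} → 2.

2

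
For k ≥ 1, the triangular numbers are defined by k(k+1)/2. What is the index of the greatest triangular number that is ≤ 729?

37

Solve n(n+1)/2 ≤ 729 for integer n.
n = 37 gives 703 ≤ 729, while n = 38 gives 741 > 729; so the answer is index 37.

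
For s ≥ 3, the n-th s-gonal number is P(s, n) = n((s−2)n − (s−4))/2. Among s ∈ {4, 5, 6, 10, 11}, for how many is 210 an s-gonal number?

s = 4: P(4, 14) = 196 and P(4, 15) = 225; 210 is not s-gonal.
s = 5: P(5, 12) = 210. ✓
s = 6: P(6, 10) = 190 and P(6, 11) = 231; 210 is not s-gonal.
s = 10: P(10, 7) = 175 and P(10, 8) = 232; 210 is not s-gonal.
s = 11: P(11, 7) = 196 and P(11, 8) = 260; 210 is not s-gonal.
Hits: s ∈ {5} → 1.

1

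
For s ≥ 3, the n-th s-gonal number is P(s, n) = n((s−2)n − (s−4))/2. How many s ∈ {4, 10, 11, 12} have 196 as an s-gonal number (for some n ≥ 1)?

s = 4: P(4, 14) = 196. ✓
s = 10: P(10, 7) = 175 and P(10, 8) = 232; 196 is not s-gonal.
s = 11: P(11, 7) = 196. ✓
s = 12: P(12, 6) = 156 and P(12, 7) = 217; 196 is not s-gonal.
Hits: s ∈ {4, 11} → 2.

2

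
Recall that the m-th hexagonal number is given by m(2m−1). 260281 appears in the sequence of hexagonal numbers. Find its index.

Set n(2n−1) = 260281, giving 2n² − n − 260281 = 0.
The discriminant is 1 + 8·260281 = 2082249, and √2082249 = 1443.
So n = (1 + 1443) / 4 = 1444/4 = 361.

361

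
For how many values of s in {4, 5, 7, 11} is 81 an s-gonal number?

2

s = 4: P(4, 9) = 81. ✓
s = 5: P(5, 7) = 70 and P(5, 8) = 92; 81 is not s-gonal.
s = 7: P(7, 6) = 81. ✓
s = 11: P(11, 4) = 58 and P(11, 5) = 95; 81 is not s-gonal.
Hits: s ∈ {4, 7} → 2.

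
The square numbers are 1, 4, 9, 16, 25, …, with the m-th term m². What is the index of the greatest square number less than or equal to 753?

27

Solve n² ≤ 753 for integer n.
n = 27 gives 729 ≤ 753, while n = 28 gives 784 > 753; so the answer is index 27.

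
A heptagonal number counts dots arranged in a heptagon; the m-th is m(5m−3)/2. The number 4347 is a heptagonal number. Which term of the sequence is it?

Set n(5n−3)/2 = 4347, giving 5n² − 3n − 8694 = 0.
So n = (3 + 417) / 10 = 420/10 = 42.

42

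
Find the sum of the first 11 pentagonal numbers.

Σ i(3i−1)/2 = (3Σi² − Σi) / 2 over i = 1..11.
Σi = 66 and Σi² = 506.
(3·506 − 1·66) / 2 = 1452/2 = 726.

726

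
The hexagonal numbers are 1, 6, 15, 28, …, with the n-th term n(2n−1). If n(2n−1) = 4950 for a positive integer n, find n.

Set n(2n−1) = 4950, giving 2n² − n − 4950 = 0.
The discriminant is 1 + 8·4950 = 39601, and √39601 = 199.
So n = (1 + 199) / 4 = 200/4 = 50.
Check: 50·(2·50 − 1) = 4950. ✓

50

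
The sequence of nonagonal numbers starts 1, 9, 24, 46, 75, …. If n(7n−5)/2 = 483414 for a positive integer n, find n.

Set n(7n−5)/2 = 483414, giving 7n² − 5n − 966828 = 0.
The discriminant is 25 + 56·483414 = 27071209, and √27071209 = 5203.
So n = (5 + 5203) / 14 = 5208/14 = 372.
Check: 372·(7·372 − 5)/2 = 483414. ✓

372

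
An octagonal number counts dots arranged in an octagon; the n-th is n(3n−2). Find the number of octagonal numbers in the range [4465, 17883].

39

The n-th octagonal number is n(3n−2).
Smallest index with value ≥ 4465: n = 39 (giving 4485).
Largest index with value ≤ 17883: n = 77 (giving 17633).
Indices 39 through 77: 39 terms.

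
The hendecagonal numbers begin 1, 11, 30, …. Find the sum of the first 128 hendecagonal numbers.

Σ i(9i−7)/2 = (9Σi² − 7Σi) / 2 over i = 1..128.
Σi = 8256 and Σi² = 707264.
(9·707264 − 7·8256) / 2 = 6307584/2 = 3153792.

3153792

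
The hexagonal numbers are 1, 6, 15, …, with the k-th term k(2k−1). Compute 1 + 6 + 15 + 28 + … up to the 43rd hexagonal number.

Σ i(2i−1) = 2Σi² − Σi over i = 1..43.
Σi = 946 and Σi² = 27434.
2·27434 − 1·946 = 53922.

53922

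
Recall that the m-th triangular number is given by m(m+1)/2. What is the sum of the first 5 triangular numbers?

Σ i(i+1)/2 = (Σi² + Σi) / 2 over i = 1..5.
Σi = 15 and Σi² = 55.
(1·55 + 1·15) / 2 = 70/2 = 35.

35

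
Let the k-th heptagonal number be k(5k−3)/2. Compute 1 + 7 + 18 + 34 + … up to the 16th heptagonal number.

Σ i(5i−3)/2 = (5Σi² − 3Σi) / 2 over i = 1..16.
Σi = 136 and Σi² = 1496.
(5·1496 − 3·136) / 2 = 7072/2 = 3536.

3536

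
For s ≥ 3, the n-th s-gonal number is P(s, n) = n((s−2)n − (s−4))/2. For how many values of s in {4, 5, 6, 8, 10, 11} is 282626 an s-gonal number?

1

s = 4: P(4, 531) = 281961 and P(4, 532) = 283024; 282626 is not s-gonal.
s = 5: P(5, 434) = 282317 and P(5, 435) = 283620; 282626 is not s-gonal.
s = 6: P(6, 376) = 282376 and P(6, 377) = 283881; 282626 is not s-gonal.
s = 8: P(8, 307) = 282133 and P(8, 308) = 283976; 282626 is not s-gonal.
s = 10: P(10, 266) = 282226 and P(10, 267) = 284355; 282626 is not s-gonal.
s = 11: P(11, 251) = 282626. ✓
Hits: s ∈ {11} → 1.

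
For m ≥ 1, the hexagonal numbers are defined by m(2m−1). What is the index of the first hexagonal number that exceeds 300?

13

Solve n(2n−1) > 300 for integer n.
The largest n with value ≤ 300 is 12 (since 276 ≤ 300 < 325), so the first above is n = 13, value 325.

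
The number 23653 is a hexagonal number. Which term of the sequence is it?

Set n(2n−1) = 23653, giving 2n² − n − 23653 = 0.
The discriminant is 1 + 8·23653 = 189225, and √189225 = 435.
So n = (1 + 435) / 4 = 436/4 = 109.
Check: 109·(2·109 − 1) = 23653. ✓

109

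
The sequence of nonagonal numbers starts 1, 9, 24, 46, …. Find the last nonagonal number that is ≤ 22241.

Solve n(7n−5)/2 ≤ 22241 for integer n.
n = 80 gives 22200 ≤ 22241, while n = 81 gives 22761 > 22241; so the answer is 22200.

22200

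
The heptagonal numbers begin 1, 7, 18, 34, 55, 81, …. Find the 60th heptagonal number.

8910

60·(5·60 − 3)/2 = 60·297/2 = 8910.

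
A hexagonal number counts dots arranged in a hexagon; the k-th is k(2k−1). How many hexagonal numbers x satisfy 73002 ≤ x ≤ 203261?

The n-th hexagonal number is n(2n−1).
Smallest index with value ≥ 73002: n = 192 (giving 73536).
Largest index with value ≤ 203261: n = 319 (giving 203203).
Indices 192 through 319: 128 terms.

128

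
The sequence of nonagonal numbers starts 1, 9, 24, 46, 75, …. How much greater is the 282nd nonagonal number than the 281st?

1968

Consecutive nonagonal numbers differ by 7n − 6: here 7·282 − 6 = 1968.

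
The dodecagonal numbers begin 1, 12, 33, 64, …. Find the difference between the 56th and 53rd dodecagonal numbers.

1623

56·(5·56 − 4) = 15456 and 53·(5·53 − 4) = 13833.
Difference: 15456 − 13833 = 1623.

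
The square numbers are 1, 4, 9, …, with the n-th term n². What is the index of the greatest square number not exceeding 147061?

Solve n² ≤ 147061 for integer n.
n = 383 gives 146689 ≤ 147061, while n = 384 gives 147456 > 147061; so the answer is index 383.

383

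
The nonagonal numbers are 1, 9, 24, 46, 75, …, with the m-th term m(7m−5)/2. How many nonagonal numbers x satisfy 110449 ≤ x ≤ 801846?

The n-th nonagonal number is n(7n−5)/2.
Smallest index with value ≥ 110449: n = 178 (giving 110449).
Largest index with value ≤ 801846: n = 479 (giving 801846).
Indices 178 through 479: 302 terms.

302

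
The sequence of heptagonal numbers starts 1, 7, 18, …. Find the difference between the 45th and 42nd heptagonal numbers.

648

45·(5·45 − 3)/2 = 4995 and 42·(5·42 − 3)/2 = 4347.
Difference: 4995 − 4347 = 648.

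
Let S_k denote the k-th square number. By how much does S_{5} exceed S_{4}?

9

n² − (n−1)² = 2n − 1, so 5² − 4² = 2·5 − 1 = 9.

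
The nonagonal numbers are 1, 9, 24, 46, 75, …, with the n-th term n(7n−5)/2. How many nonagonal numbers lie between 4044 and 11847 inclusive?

The n-th nonagonal number is n(7n−5)/2.
Smallest index with value ≥ 4044: n = 35 (giving 4200).
Largest index with value ≤ 11847: n = 58 (giving 11629).
Indices 35 through 58: 24 terms.

24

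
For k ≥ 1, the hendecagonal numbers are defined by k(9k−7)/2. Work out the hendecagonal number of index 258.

258·(9·258 − 7)/2 = 258·2315/2 = 298635.

298635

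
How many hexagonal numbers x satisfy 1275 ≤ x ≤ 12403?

The n-th hexagonal number is n(2n−1).
Smallest index with value ≥ 1275: n = 26 (giving 1326).
Largest index with value ≤ 12403: n = 79 (giving 12403).
Indices 26 through 79: 54 terms.

54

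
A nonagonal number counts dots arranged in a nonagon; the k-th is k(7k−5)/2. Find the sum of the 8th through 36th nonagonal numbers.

54636

Σ i(7i−5)/2 = (7Σi² − 5Σi) / 2 over i = 8..36.
Σi = 666 − 28 = 638 and Σi² = 16206 − 140 = 16066.
(7·16066 − 5·638) / 2 = 109272/2 = 54636.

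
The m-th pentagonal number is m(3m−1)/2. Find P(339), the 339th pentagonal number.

The 339th pentagonal number is n(3n−1)/2 with n = 339.
339·(3·339 − 1)/2 = 339·1016/2 = 339·508 = 172212.

172212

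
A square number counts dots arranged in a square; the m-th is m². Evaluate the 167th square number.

27889

The 167th square number is n² with n = 167.
167² = 27889.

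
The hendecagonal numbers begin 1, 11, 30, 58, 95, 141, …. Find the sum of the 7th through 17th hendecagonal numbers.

7161

Σ i(9i−7)/2 = (9Σi² − 7Σi) / 2 over i = 7..17.
Σi = 153 − 21 = 132 and Σi² = 1785 − 91 = 1694.
(9·1694 − 7·132) / 2 = 14322/2 = 7161.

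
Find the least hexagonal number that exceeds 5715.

Solve n(2n−1) > 5715 for integer n.
The largest n with value ≤ 5715 is 53 (since 5565 ≤ 5715 < 5778), so the first above is n = 54, value 5778.

5778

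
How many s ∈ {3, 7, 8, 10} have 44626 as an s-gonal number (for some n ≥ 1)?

s = 3: P(3, 298) = 44551 and P(3, 299) = 44850; 44626 is not s-gonal.
s = 7: P(7, 133) = 44023 and P(7, 134) = 44689; 44626 is not s-gonal.
s = 8: P(8, 122) = 44408 and P(8, 123) = 45141; 44626 is not s-gonal.
s = 10: P(10, 106) = 44626. ✓
Hits: s ∈ {10} → 1.

1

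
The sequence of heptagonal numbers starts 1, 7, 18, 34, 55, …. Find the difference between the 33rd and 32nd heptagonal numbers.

161

Consecutive heptagonal numbers differ by 5n − 4: here 5·33 − 4 = 161.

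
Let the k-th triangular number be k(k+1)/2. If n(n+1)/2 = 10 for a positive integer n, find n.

4

Set n(n+1)/2 = 10, giving n² + n − 20 = 0.
The discriminant is 1 + 8·10 = 81, and √81 = 9.
So n = (-1 + 9) / 2 = 8/2 = 4.
Check: 4·5/2 = 10. ✓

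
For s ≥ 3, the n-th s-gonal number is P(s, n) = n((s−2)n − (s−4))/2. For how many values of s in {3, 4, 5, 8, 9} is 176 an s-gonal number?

2

s = 3: P(3, 18) = 171 and P(3, 19) = 190; 176 is not s-gonal.
s = 4: P(4, 13) = 169 and P(4, 14) = 196; 176 is not s-gonal.
s = 5: P(5, 11) = 176. ✓
s = 8: P(8, 8) = 176. ✓
s = 9: P(9, 7) = 154 and P(9, 8) = 204; 176 is not s-gonal.
Hits: s ∈ {5, 8} → 2.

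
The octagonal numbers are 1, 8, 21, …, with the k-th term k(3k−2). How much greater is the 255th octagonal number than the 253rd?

255·(3·255 − 2) = 194565 and 253·(3·253 − 2) = 191521.
Difference: 194565 − 191521 = 3044.

3044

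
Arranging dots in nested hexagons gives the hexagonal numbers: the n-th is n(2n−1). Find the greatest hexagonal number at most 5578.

Solve n(2n−1) ≤ 5578 for integer n.
n = 53 gives 5565 ≤ 5578, while n = 54 gives 5778 > 5578; so the answer is 5565.

5565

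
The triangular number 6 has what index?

Set n(n+1)/2 = 6, giving n² + n − 12 = 0.
The discriminant is 1 + 8·6 = 49, and √49 = 7.
So n = (-1 + 7) / 2 = 6/2 = 3.
Check: 3·4/2 = 6. ✓

3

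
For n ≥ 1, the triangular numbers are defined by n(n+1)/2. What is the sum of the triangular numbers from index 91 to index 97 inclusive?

Σ i(i+1)/2 = (Σi² + Σi) / 2 over i = 91..97.
Σi = 4753 − 4095 = 658 and Σi² = 308945 − 247065 = 61880.
(1·61880 + 1·658) / 2 = 62538/2 = 31269.

31269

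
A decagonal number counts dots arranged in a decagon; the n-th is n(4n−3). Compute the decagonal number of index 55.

The 55th decagonal number is n(4n−3) with n = 55.
55·(4·55 − 3) = 55·217 = 11935.

11935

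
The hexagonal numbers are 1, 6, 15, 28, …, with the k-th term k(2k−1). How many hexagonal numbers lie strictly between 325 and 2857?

The n-th hexagonal number is n(2n−1).
Smallest index with value > 325: n = 14 (giving 378).
Largest index with value < 2857: n = 38 (giving 2850).
Indices 14 through 38: 25 terms.

25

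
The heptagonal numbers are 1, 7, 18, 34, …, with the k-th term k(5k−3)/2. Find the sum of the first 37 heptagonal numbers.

42883

Σ i(5i−3)/2 = (5Σi² − 3Σi) / 2 over i = 1..37.
Σi = 703 and Σi² = 17575.
(5·17575 − 3·703) / 2 = 85766/2 = 42883.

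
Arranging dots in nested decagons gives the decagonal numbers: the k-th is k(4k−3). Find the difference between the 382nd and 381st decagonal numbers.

3049

Consecutive decagonal numbers differ by 8n − 7: here 8·382 − 7 = 3049.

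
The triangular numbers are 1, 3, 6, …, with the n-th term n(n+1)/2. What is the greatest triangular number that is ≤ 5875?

5778

Solve n(n+1)/2 ≤ 5875 for integer n.
n = 107 gives 5778 ≤ 5875, while n = 108 gives 5886 > 5875; so the answer is 5778.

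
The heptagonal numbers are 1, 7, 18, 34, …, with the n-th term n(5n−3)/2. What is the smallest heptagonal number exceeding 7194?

7209

Solve n(5n−3)/2 > 7194 for integer n.
The largest n with value ≤ 7194 is 53 (since 6943 ≤ 7194 < 7209), so the first above is n = 54, value 7209.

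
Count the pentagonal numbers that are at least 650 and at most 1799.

The n-th pentagonal number is n(3n−1)/2.
Smallest index with value ≥ 650: n = 21 (giving 651).
Largest index with value ≤ 1799: n = 34 (giving 1717).
Indices 21 through 34: 14 terms.

14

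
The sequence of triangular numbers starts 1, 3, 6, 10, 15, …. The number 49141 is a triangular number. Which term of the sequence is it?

313

Set n(n+1)/2 = 49141, giving n² + n − 98282 = 0.
The discriminant is 1 + 8·49141 = 393129, and √393129 = 627.
So n = (-1 + 627) / 2 = 626/2 = 313.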